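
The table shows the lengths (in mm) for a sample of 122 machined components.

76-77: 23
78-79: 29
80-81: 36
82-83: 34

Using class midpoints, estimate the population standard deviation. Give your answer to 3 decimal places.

2.152

Midpoints: 76.5, 78.5, 80.5, 82.5
n = 122, Σfm = 9739, mean = 79.8279
Σfm² = 778008.5
Σf(m − x̄)² = Σfm² − (Σfm)²/n = 778008.5 − 9739²/122 = 564.8852
Population variance = 564.8852 / 122 = 4.6302
Standard deviation = √4.6302 = 2.1518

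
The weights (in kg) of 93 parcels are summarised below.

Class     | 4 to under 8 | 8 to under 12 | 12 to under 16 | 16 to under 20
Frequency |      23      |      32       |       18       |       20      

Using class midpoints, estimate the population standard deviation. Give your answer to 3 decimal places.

Midpoints: 6, 10, 14, 18
n = 93, Σfm = 1070, mean = 11.5054
Σfm² = 14036
Σf(m − x̄)² = Σfm² − (Σfm)²/n = 14036 − 1070²/93 = 1725.2473
Population variance = 1725.2473 / 93 = 18.5510
Standard deviation = √18.5510 = 4.3071

4.307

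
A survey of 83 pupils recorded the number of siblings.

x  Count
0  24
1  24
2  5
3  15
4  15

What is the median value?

1

Cumulative frequencies: 24, 48, 53, 68, 83
n = 83, so the median is the value in position (n+1)/2 = 42.
Position 42 falls at value 1.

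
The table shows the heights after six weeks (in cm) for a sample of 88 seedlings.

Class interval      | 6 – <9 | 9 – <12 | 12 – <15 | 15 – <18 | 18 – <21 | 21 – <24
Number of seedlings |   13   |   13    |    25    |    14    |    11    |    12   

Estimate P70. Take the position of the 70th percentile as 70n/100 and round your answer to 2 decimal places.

Cumulative frequencies: 13, 26, 51, 65, 76, 88
n = 88; position = 70n/100 = 61.6.
This falls in the class 15 – <18: L = 15, F = 51, f = 14, h = 3.
70th percentile ≈ 15 + ((61.6 − 51) / 14) × 3 = 17.2714

17.27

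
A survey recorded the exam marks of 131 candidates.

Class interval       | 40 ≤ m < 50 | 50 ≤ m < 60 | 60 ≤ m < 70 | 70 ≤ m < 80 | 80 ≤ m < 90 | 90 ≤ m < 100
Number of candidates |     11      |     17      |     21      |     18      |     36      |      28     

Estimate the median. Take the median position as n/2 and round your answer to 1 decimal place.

Cumulative frequencies: 11, 28, 49, 67, 103, 131
n = 131; position = n/2 = 65.5.
This falls in the class 70 ≤ m < 80: L = 70, F = 49, f = 18, h = 10.
Median ≈ 70 + ((65.5 − 49) / 18) × 10 = 79.1667

79.2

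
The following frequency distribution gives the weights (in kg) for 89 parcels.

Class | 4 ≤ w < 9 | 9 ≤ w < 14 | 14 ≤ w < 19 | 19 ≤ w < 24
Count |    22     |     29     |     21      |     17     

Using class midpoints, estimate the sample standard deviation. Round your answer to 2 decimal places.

Midpoints: 6.5, 11.5, 16.5, 21.5
n = 89, Σfm = 1188.5, mean = 13.3539
Σfm² = 18340.25
Σf(m − x̄)² = Σfm² − (Σfm)²/n = 18340.25 − 1188.5²/89 = 2469.1011
Sample variance = 2469.1011 / 88 = 28.0580
Standard deviation = √28.0580 = 5.2970

5.30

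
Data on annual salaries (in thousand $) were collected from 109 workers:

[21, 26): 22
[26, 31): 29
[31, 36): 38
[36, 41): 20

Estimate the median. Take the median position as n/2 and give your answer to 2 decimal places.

31.46

Cumulative frequencies: 22, 51, 89, 109
n = 109; position = n/2 = 54.5.
This falls in the class [31, 36): L = 31, F = 51, f = 38, h = 5.
Median ≈ 31 + ((54.5 − 51) / 38) × 5 = 31.4605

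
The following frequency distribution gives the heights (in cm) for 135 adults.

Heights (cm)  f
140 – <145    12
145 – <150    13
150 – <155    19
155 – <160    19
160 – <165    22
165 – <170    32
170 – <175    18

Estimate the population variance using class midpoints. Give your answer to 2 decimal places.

86.15

Midpoints: 142.5, 147.5, 152.5, 157.5, 162.5, 167.5, 172.5
n = 135, Σfm = 21557.5, mean = 159.6852
Σfm² = 3454043.75
Σf(m − x̄)² = Σfm² − (Σfm)²/n = 3454043.75 − 21557.5²/135 = 11630.3704
Population variance = 11630.3704 / 135 = 86.1509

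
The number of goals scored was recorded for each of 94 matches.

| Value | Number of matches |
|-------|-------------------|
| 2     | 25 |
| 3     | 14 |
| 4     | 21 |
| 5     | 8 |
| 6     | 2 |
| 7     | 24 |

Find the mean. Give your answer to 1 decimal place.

Values: 2, 3, 4, 5, 6, 7
Σfx = 25×2 + 14×3 + 21×4 + 8×5 + 2×6 + 24×7 = 396
n = Σf = 94
Mean = 396 / 94 = 4.2128

4.2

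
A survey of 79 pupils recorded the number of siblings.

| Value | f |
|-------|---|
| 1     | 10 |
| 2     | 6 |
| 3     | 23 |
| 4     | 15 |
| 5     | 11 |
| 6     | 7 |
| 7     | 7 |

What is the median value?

4

Cumulative frequencies: 10, 16, 39, 54, 65, 72, 79
n = 79, so the median is the value in position (n+1)/2 = 40.
Position 40 falls at value 4.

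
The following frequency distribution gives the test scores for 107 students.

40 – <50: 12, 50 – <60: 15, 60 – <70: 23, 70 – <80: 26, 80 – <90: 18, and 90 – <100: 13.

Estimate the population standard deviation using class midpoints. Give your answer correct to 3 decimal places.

15.041

Midpoints: 45, 55, 65, 75, 85, 95
n = 107, Σfm = 7575, mean = 70.7944
Σfm² = 560475
Σf(m − x̄)² = Σfm² − (Σfm)²/n = 560475 − 7575²/107 = 24207.4766
Population variance = 24207.4766 / 107 = 226.2381
Standard deviation = √226.2381 = 15.0412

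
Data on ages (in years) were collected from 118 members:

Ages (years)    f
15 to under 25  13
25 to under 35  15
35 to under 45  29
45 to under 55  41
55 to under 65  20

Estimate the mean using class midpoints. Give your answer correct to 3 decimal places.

Midpoints: 20, 30, 40, 50, 60
Σfm = 13×20 + 15×30 + 29×40 + 41×50 + 20×60 = 5120
n = Σf = 118
Mean = 5120 / 118 = 43.3898

43.390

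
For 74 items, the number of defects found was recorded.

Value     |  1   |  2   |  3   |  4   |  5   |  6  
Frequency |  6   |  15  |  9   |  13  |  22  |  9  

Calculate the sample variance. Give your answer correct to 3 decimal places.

Values: 1, 2, 3, 4, 5, 6
n = 74, Σfx = 279, mean = 3.7703
Σfx² = 1229
Σf(x − x̄)² = Σfx² − (Σfx)²/n = 1229 − 279²/74 = 177.0946
Sample variance = 177.0946 / 73 = 2.4260

2.426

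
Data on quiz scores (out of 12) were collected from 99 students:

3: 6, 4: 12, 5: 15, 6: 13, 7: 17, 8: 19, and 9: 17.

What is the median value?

7

Cumulative frequencies: 6, 18, 33, 46, 63, 82, 99
n = 99, so the median is the value in position (n+1)/2 = 50.
Position 50 falls at value 7.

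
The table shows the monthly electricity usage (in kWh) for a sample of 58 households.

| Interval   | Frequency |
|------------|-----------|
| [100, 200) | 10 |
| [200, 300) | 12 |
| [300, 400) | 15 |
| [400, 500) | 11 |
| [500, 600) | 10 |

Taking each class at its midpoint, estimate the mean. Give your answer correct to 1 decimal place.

348.3

Midpoints: 150, 250, 350, 450, 550
Σfm = 10×150 + 12×250 + 15×350 + 11×450 + 10×550 = 20200
n = Σf = 58
Mean = 20200 / 58 = 348.2759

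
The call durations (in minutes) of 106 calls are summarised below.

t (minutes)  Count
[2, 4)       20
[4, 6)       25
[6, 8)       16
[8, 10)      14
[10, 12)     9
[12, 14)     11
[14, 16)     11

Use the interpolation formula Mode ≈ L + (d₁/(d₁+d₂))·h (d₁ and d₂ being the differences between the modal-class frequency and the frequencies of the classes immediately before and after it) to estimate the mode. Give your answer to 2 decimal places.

Modal class: [4, 6) (highest frequency 25).
d₁ = 25 − 20 = 5, d₂ = 25 − 16 = 9
Mode ≈ 4 + (5/(5+9)) × 2 = 4 + 0.7143 = 4.7143

4.71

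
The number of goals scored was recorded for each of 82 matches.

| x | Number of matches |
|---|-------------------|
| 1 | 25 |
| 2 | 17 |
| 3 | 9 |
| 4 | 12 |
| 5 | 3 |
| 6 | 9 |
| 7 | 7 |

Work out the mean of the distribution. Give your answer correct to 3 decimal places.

3.073

Values: 1, 2, 3, 4, 5, 6, 7
Σfx = 25×1 + 17×2 + 9×3 + 12×4 + 3×5 + 9×6 + 7×7 = 252
n = Σf = 82
Mean = 252 / 82 = 3.0732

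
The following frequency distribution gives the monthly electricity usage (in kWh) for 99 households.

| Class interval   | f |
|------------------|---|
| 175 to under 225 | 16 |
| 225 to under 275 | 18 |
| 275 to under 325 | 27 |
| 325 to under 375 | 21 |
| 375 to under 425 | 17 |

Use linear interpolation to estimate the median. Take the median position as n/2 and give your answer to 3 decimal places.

Cumulative frequencies: 16, 34, 61, 82, 99
n = 99; position = n/2 = 49.5.
This falls in the class 275 to under 325: L = 275, F = 34, f = 27, h = 50.
Median ≈ 275 + ((49.5 − 34) / 27) × 50 = 303.7037

303.704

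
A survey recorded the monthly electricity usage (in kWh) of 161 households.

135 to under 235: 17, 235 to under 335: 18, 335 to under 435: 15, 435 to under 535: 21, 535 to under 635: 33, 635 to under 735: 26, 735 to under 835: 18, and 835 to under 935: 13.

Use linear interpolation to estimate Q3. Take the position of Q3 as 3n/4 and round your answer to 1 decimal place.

699.4

Cumulative frequencies: 17, 35, 50, 71, 104, 130, 148, 161
n = 161; position = 3n/4 = 120.75.
This falls in the class 635 to under 735: L = 635, F = 104, f = 26, h = 100.
Upper quartile ≈ 635 + ((120.75 − 104) / 26) × 100 = 699.4231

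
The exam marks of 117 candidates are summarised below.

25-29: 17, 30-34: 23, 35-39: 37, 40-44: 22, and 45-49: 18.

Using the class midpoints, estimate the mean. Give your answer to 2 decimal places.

37.04

Midpoints: 27, 32, 37, 42, 47
Σfm = 17×27 + 23×32 + 37×37 + 22×42 + 18×47 = 4334
n = Σf = 117
Mean = 4334 / 117 = 37.0427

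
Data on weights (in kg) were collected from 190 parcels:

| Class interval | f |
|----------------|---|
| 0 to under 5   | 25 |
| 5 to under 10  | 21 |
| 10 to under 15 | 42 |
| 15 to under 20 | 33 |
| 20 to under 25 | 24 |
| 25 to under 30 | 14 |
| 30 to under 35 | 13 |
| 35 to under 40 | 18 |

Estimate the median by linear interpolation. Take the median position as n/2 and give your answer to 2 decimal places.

Cumulative frequencies: 25, 46, 88, 121, 145, 159, 172, 190
n = 190; position = n/2 = 95.
This falls in the class 15 to under 20: L = 15, F = 88, f = 33, h = 5.
Median ≈ 15 + ((95 − 88) / 33) × 5 = 16.0606

16.06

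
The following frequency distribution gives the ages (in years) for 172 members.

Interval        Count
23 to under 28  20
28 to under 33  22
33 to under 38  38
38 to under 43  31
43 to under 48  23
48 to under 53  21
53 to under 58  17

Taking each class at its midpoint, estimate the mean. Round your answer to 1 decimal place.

Midpoints: 25.5, 30.5, 35.5, 40.5, 45.5, 50.5, 55.5
Σfm = 20×25.5 + 22×30.5 + 38×35.5 + 31×40.5 + 23×45.5 + 21×50.5 + 17×55.5 = 6836
n = Σf = 172
Mean = 6836 / 172 = 39.7442

39.7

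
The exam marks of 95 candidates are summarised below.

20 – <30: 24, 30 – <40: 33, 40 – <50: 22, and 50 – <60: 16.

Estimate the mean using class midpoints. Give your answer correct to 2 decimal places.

Midpoints: 25, 35, 45, 55
Σfm = 24×25 + 33×35 + 22×45 + 16×55 = 3625
n = Σf = 95
Mean = 3625 / 95 = 38.1579

38.16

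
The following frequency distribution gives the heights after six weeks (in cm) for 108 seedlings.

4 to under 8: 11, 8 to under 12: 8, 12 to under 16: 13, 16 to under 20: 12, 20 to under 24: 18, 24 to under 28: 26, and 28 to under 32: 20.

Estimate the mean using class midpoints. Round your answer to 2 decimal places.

Midpoints: 6, 10, 14, 18, 22, 26, 30
Σfm = 11×6 + 8×10 + 13×14 + 12×18 + 18×22 + 26×26 + 20×30 = 2216
n = Σf = 108
Mean = 2216 / 108 = 20.5185

20.52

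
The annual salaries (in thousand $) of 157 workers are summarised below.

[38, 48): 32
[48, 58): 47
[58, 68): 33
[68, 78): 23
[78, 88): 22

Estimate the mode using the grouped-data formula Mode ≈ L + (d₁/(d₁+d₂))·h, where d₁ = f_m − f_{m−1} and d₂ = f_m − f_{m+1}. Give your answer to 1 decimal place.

Modal class: [48, 58) (highest frequency 47).
d₁ = 47 − 32 = 15, d₂ = 47 − 33 = 14
Mode ≈ 48 + (15/(15+14)) × 10 = 48 + 5.1724 = 53.1724

53.2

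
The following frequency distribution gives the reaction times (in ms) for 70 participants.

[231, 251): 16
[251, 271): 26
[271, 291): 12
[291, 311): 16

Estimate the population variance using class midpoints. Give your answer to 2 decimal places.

461.71

Midpoints: 241, 261, 281, 301
n = 70, Σfm = 18830, mean = 269.0000
Σfm² = 5097590
Σf(m − x̄)² = Σfm² − (Σfm)²/n = 5097590 − 18830²/70 = 32320.0000
Population variance = 32320.0000 / 70 = 461.7143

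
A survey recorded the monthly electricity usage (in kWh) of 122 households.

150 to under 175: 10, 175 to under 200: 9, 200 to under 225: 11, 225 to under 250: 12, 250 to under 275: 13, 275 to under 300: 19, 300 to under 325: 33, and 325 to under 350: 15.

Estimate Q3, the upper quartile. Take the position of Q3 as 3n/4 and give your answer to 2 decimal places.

Cumulative frequencies: 10, 19, 30, 42, 55, 74, 107, 122
n = 122; position = 3n/4 = 91.5.
This falls in the class 300 to under 325: L = 300, F = 74, f = 33, h = 25.
Upper quartile ≈ 300 + ((91.5 − 74) / 33) × 25 = 313.2576

313.26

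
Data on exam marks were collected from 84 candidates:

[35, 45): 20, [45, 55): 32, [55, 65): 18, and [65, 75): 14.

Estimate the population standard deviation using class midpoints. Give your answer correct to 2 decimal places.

Midpoints: 40, 50, 60, 70
n = 84, Σfm = 4460, mean = 53.0952
Σfm² = 245400
Σf(m − x̄)² = Σfm² − (Σfm)²/n = 245400 − 4460²/84 = 8595.2381
Population variance = 8595.2381 / 84 = 102.3243
Standard deviation = √102.3243 = 10.1155

10.12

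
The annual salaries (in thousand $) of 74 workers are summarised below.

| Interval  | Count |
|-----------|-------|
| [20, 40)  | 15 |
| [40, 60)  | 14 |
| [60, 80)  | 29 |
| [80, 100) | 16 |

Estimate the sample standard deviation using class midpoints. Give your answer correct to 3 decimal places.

Midpoints: 30, 50, 70, 90
n = 74, Σfm = 4620, mean = 62.4324
Σfm² = 320200
Σf(m − x̄)² = Σfm² − (Σfm)²/n = 320200 − 4620²/74 = 31762.1622
Sample variance = 31762.1622 / 73 = 435.0981
Standard deviation = √435.0981 = 20.8590

20.859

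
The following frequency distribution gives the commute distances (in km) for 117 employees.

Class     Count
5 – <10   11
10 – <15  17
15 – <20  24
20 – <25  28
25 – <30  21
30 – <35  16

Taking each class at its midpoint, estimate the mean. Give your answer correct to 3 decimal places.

20.876

Midpoints: 7.5, 12.5, 17.5, 22.5, 27.5, 32.5
Σfm = 11×7.5 + 17×12.5 + 24×17.5 + 28×22.5 + 21×27.5 + 16×32.5 = 2442.5
n = Σf = 117
Mean = 2442.5 / 117 = 20.8761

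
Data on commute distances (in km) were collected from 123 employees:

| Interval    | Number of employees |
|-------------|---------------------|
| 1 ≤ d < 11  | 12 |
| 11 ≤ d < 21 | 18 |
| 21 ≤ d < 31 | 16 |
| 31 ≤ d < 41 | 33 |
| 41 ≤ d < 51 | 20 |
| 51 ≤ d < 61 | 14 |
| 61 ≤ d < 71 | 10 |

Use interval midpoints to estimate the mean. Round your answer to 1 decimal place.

35.2

Midpoints: 6, 16, 26, 36, 46, 56, 66
Σfm = 12×6 + 18×16 + 16×26 + 33×36 + 20×46 + 14×56 + 10×66 = 4328
n = Σf = 123
Mean = 4328 / 123 = 35.1870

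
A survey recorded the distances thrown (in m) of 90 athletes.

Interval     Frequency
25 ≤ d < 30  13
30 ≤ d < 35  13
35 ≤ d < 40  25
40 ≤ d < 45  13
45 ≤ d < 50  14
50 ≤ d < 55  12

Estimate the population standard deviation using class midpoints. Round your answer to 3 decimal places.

Midpoints: 27.5, 32.5, 37.5, 42.5, 47.5, 52.5
n = 90, Σfm = 3565, mean = 39.6111
Σfm² = 146862.5
Σf(m − x̄)² = Σfm² − (Σfm)²/n = 146862.5 − 3565²/90 = 5648.8889
Population variance = 5648.8889 / 90 = 62.7654
Standard deviation = √62.7654 = 7.9225

7.922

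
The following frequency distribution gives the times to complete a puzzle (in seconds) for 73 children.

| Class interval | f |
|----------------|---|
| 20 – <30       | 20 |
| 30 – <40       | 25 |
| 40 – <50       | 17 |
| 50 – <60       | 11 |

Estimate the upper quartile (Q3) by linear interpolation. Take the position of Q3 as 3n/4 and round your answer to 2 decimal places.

Cumulative frequencies: 20, 45, 62, 73
n = 73; position = 3n/4 = 54.75.
This falls in the class 40 – <50: L = 40, F = 45, f = 17, h = 10.
Upper quartile ≈ 40 + ((54.75 − 45) / 17) × 10 = 45.7353

45.74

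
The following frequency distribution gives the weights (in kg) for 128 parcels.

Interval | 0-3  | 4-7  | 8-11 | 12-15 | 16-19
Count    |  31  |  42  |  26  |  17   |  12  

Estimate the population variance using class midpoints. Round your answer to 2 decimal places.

25.00

Midpoints: 1.5, 5.5, 9.5, 13.5, 17.5
n = 128, Σfm = 964, mean = 7.5312
Σfm² = 10460
Σf(m − x̄)² = Σfm² − (Σfm)²/n = 10460 − 964²/128 = 3199.8750
Population variance = 3199.8750 / 128 = 24.9990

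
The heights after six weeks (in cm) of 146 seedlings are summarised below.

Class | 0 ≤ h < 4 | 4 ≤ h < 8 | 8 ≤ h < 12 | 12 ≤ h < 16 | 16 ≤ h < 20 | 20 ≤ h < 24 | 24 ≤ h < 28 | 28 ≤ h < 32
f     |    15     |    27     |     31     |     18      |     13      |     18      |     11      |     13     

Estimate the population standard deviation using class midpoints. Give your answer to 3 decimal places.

Midpoints: 2, 6, 10, 14, 18, 22, 26, 30
n = 146, Σfm = 2060, mean = 14.1096
Σfm² = 39720
Σf(m − x̄)² = Σfm² − (Σfm)²/n = 39720 − 2060²/146 = 10654.2466
Population variance = 10654.2466 / 146 = 72.9743
Standard deviation = √72.9743 = 8.5425

8.542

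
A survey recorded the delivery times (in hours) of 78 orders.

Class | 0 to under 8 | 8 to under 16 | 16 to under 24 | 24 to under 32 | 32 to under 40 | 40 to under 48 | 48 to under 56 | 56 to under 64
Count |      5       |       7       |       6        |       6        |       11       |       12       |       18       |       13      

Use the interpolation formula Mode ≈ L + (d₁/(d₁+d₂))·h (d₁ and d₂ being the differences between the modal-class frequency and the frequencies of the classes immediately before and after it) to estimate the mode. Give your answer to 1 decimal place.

Modal class: 48 to under 56 (highest frequency 18).
d₁ = 18 − 12 = 6, d₂ = 18 − 13 = 5
Mode ≈ 48 + (6/(6+5)) × 8 = 48 + 4.3636 = 52.3636

52.4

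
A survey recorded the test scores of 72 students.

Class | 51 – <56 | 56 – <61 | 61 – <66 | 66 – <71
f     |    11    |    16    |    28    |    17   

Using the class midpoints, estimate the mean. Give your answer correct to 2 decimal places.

62.04

Midpoints: 53.5, 58.5, 63.5, 68.5
Σfm = 11×53.5 + 16×58.5 + 28×63.5 + 17×68.5 = 4467
n = Σf = 72
Mean = 4467 / 72 = 62.0417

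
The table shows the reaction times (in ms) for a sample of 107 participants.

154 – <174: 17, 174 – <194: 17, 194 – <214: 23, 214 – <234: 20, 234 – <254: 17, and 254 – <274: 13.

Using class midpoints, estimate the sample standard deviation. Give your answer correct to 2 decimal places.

32.13

Midpoints: 164, 184, 204, 224, 244, 264
n = 107, Σfm = 22668, mean = 211.8505
Σfm² = 4911632
Σf(m − x̄)² = Σfm² − (Σfm)²/n = 4911632 − 22668²/107 = 109405.6075
Sample variance = 109405.6075 / 106 = 1032.1284
Standard deviation = √1032.1284 = 32.1268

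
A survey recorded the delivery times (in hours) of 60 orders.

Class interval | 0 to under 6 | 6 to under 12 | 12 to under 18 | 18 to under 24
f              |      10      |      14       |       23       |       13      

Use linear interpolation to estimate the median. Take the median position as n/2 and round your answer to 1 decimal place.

Cumulative frequencies: 10, 24, 47, 60
n = 60; position = n/2 = 30.
This falls in the class 12 to under 18: L = 12, F = 24, f = 23, h = 6.
Median ≈ 12 + ((30 − 24) / 23) × 6 = 13.5652

13.6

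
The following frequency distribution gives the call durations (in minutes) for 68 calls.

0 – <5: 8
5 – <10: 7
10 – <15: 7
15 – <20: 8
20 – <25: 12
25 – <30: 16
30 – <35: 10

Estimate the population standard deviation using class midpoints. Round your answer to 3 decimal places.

9.789

Midpoints: 2.5, 7.5, 12.5, 17.5, 22.5, 27.5, 32.5
n = 68, Σfm = 1335, mean = 19.6324
Σfm² = 32725
Σf(m − x̄)² = Σfm² − (Σfm)²/n = 32725 − 1335²/68 = 6515.8088
Population variance = 6515.8088 / 68 = 95.8207
Standard deviation = √95.8207 = 9.7888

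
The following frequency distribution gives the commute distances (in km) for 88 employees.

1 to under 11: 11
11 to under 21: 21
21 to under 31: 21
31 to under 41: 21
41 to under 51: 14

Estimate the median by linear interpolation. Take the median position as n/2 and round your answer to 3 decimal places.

26.714

Cumulative frequencies: 11, 32, 53, 74, 88
n = 88; position = n/2 = 44.
This falls in the class 21 to under 31: L = 21, F = 32, f = 21, h = 10.
Median ≈ 21 + ((44 − 32) / 21) × 10 = 26.7143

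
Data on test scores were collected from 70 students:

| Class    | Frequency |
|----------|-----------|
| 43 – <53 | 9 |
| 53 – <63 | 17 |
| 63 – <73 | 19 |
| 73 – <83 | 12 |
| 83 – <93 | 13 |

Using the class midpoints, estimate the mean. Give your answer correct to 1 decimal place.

68.4

Midpoints: 48, 58, 68, 78, 88
Σfm = 9×48 + 17×58 + 19×68 + 12×78 + 13×88 = 4790
n = Σf = 70
Mean = 4790 / 70 = 68.4286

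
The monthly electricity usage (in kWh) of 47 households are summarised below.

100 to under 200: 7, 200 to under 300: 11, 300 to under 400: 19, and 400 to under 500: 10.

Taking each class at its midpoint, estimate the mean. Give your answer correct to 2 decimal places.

Midpoints: 150, 250, 350, 450
Σfm = 7×150 + 11×250 + 19×350 + 10×450 = 14950
n = Σf = 47
Mean = 14950 / 47 = 318.0851

318.09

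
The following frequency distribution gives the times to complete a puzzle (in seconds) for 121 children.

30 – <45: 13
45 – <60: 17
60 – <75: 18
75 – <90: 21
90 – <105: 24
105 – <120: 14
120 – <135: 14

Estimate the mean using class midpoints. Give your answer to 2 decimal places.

82.87

Midpoints: 37.5, 52.5, 67.5, 82.5, 97.5, 112.5, 127.5
Σfm = 13×37.5 + 17×52.5 + 18×67.5 + 21×82.5 + 24×97.5 + 14×112.5 + 14×127.5 = 10027.5
n = Σf = 121
Mean = 10027.5 / 121 = 82.8719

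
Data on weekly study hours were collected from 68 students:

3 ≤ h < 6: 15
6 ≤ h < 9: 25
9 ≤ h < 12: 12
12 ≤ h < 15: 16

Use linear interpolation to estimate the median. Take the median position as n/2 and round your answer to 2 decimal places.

Cumulative frequencies: 15, 40, 52, 68
n = 68; position = n/2 = 34.
This falls in the class 6 ≤ h < 9: L = 6, F = 15, f = 25, h = 3.
Median ≈ 6 + ((34 − 15) / 25) × 3 = 8.2800

8.28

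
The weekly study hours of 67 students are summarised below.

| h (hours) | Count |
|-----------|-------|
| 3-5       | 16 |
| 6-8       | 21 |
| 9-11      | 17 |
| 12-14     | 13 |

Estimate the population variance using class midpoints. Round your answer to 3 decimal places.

9.956

Midpoints: 4, 7, 10, 13
n = 67, Σfm = 550, mean = 8.2090
Σfm² = 5182
Σf(m − x̄)² = Σfm² − (Σfm)²/n = 5182 − 550²/67 = 667.0746
Population variance = 667.0746 / 67 = 9.9563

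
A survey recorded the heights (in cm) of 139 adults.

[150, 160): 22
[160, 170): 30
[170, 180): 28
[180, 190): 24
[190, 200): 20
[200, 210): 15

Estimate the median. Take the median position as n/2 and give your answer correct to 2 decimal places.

176.25

Cumulative frequencies: 22, 52, 80, 104, 124, 139
n = 139; position = n/2 = 69.5.
This falls in the class [170, 180): L = 170, F = 52, f = 28, h = 10.
Median ≈ 170 + ((69.5 − 52) / 28) × 10 = 176.2500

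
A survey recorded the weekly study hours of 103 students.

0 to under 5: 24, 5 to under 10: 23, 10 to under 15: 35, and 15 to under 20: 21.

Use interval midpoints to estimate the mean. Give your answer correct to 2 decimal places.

10.07

Midpoints: 2.5, 7.5, 12.5, 17.5
Σfm = 24×2.5 + 23×7.5 + 35×12.5 + 21×17.5 = 1037.5
n = Σf = 103
Mean = 1037.5 / 103 = 10.0728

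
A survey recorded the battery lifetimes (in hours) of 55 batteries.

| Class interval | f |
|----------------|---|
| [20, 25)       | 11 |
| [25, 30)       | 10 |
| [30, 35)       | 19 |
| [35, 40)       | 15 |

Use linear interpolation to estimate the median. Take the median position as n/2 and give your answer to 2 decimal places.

31.71

Cumulative frequencies: 11, 21, 40, 55
n = 55; position = n/2 = 27.5.
This falls in the class [30, 35): L = 30, F = 21, f = 19, h = 5.
Median ≈ 30 + ((27.5 − 21) / 19) × 5 = 31.7105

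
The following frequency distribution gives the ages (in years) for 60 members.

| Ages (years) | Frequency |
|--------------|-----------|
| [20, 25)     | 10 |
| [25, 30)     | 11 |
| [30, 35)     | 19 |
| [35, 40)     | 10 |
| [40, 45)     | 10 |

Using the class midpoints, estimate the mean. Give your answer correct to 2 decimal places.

Midpoints: 22.5, 27.5, 32.5, 37.5, 42.5
Σfm = 10×22.5 + 11×27.5 + 19×32.5 + 10×37.5 + 10×42.5 = 1945
n = Σf = 60
Mean = 1945 / 60 = 32.4167

32.42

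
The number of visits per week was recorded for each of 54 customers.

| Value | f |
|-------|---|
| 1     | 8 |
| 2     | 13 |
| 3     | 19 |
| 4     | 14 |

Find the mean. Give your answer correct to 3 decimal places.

2.722

Values: 1, 2, 3, 4
Σfx = 8×1 + 13×2 + 19×3 + 14×4 = 147
n = Σf = 54
Mean = 147 / 54 = 2.7222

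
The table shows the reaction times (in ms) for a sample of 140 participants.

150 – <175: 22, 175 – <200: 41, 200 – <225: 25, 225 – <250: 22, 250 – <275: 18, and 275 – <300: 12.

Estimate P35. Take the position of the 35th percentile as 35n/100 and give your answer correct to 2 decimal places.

191.46

Cumulative frequencies: 22, 63, 88, 110, 128, 140
n = 140; position = 35n/100 = 49.
This falls in the class 175 – <200: L = 175, F = 22, f = 41, h = 25.
35th percentile ≈ 175 + ((49 − 22) / 41) × 25 = 191.4634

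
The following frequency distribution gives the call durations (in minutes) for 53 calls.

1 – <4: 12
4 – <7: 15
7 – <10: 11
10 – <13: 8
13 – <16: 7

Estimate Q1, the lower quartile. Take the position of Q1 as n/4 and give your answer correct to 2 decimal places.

Cumulative frequencies: 12, 27, 38, 46, 53
n = 53; position = n/4 = 13.25.
This falls in the class 4 – <7: L = 4, F = 12, f = 15, h = 3.
Lower quartile ≈ 4 + ((13.25 − 12) / 15) × 3 = 4.2500

4.25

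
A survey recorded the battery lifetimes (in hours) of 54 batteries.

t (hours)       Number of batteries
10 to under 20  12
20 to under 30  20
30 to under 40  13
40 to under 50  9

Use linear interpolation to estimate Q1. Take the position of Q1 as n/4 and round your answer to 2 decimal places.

Cumulative frequencies: 12, 32, 45, 54
n = 54; position = n/4 = 13.5.
This falls in the class 20 to under 30: L = 20, F = 12, f = 20, h = 10.
Lower quartile ≈ 20 + ((13.5 − 12) / 20) × 10 = 20.7500

20.75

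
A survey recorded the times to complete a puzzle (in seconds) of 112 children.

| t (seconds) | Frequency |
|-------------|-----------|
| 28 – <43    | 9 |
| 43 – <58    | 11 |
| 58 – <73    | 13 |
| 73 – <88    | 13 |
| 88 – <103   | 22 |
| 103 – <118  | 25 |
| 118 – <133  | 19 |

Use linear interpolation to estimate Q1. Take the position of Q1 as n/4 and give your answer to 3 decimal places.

67.231

Cumulative frequencies: 9, 20, 33, 46, 68, 93, 112
n = 112; position = n/4 = 28.
This falls in the class 58 – <73: L = 58, F = 20, f = 13, h = 15.
Lower quartile ≈ 58 + ((28 − 20) / 13) × 15 = 67.2308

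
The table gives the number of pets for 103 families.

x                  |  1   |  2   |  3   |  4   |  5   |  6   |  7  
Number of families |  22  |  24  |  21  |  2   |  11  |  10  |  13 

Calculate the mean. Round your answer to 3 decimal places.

Values: 1, 2, 3, 4, 5, 6, 7
Σfx = 22×1 + 24×2 + 21×3 + 2×4 + 11×5 + 10×6 + 13×7 = 347
n = Σf = 103
Mean = 347 / 103 = 3.3689

3.369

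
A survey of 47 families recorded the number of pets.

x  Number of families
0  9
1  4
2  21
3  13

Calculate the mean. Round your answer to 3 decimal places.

1.809

Values: 0, 1, 2, 3
Σfx = 9×0 + 4×1 + 21×2 + 13×3 = 85
n = Σf = 47
Mean = 85 / 47 = 1.8085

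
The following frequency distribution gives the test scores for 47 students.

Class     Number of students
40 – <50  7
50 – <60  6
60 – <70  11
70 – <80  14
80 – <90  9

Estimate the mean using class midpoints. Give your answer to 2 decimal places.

67.55

Midpoints: 45, 55, 65, 75, 85
Σfm = 7×45 + 6×55 + 11×65 + 14×75 + 9×85 = 3175
n = Σf = 47
Mean = 3175 / 47 = 67.5532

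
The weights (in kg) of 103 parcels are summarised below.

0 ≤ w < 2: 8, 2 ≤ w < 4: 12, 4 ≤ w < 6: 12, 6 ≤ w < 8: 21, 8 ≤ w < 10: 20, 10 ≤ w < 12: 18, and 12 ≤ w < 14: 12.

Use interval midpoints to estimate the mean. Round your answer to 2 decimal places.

Midpoints: 1, 3, 5, 7, 9, 11, 13
Σfm = 8×1 + 12×3 + 12×5 + 21×7 + 20×9 + 18×11 + 12×13 = 785
n = Σf = 103
Mean = 785 / 103 = 7.6214

7.62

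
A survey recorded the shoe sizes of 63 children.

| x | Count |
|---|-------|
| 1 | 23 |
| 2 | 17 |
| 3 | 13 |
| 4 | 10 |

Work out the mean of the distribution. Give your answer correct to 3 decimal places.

Values: 1, 2, 3, 4
Σfx = 23×1 + 17×2 + 13×3 + 10×4 = 136
n = Σf = 63
Mean = 136 / 63 = 2.1587

2.159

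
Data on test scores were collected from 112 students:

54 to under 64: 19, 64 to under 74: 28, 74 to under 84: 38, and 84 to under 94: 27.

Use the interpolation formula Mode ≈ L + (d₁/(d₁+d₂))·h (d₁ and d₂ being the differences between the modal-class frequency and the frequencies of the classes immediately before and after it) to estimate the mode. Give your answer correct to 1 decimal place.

78.8

Modal class: 74 to under 84 (highest frequency 38).
d₁ = 38 − 28 = 10, d₂ = 38 − 27 = 11
Mode ≈ 74 + (10/(10+11)) × 10 = 74 + 4.7619 = 78.7619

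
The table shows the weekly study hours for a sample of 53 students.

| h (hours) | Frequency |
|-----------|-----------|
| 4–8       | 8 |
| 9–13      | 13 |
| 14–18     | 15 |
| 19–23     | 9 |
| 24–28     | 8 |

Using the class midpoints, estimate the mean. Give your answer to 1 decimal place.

Midpoints: 6, 11, 16, 21, 26
Σfm = 8×6 + 13×11 + 15×16 + 9×21 + 8×26 = 828
n = Σf = 53
Mean = 828 / 53 = 15.6226

15.6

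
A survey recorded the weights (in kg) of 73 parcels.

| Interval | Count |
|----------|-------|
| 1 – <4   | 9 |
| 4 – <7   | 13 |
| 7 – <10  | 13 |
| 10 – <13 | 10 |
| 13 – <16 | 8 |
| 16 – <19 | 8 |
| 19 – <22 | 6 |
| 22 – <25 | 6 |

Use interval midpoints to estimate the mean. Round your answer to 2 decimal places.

11.50

Midpoints: 2.5, 5.5, 8.5, 11.5, 14.5, 17.5, 20.5, 23.5
Σfm = 9×2.5 + 13×5.5 + 13×8.5 + 10×11.5 + 8×14.5 + 8×17.5 + 6×20.5 + 6×23.5 = 839.5
n = Σf = 73
Mean = 839.5 / 73 = 11.5000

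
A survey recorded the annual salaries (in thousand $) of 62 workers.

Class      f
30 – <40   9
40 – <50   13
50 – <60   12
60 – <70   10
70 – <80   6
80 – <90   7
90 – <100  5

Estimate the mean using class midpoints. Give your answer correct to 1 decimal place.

Midpoints: 35, 45, 55, 65, 75, 85, 95
Σfm = 9×35 + 13×45 + 12×55 + 10×65 + 6×75 + 7×85 + 5×95 = 3730
n = Σf = 62
Mean = 3730 / 62 = 60.1613

60.2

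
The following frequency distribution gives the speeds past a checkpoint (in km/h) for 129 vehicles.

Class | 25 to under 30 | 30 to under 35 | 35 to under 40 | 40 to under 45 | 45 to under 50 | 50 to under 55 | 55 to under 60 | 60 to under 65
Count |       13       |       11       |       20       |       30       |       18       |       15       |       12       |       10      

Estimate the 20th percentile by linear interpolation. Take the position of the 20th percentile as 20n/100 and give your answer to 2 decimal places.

Cumulative frequencies: 13, 24, 44, 74, 92, 107, 119, 129
n = 129; position = 20n/100 = 25.8.
This falls in the class 35 to under 40: L = 35, F = 24, f = 20, h = 5.
20th percentile ≈ 35 + ((25.8 − 24) / 20) × 5 = 35.4500

35.45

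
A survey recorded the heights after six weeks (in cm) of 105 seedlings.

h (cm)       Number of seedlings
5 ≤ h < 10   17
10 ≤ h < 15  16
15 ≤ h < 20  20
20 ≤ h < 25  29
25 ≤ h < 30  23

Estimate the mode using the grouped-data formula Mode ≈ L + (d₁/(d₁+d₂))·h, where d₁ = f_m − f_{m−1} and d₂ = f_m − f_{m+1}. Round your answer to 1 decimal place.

Modal class: 20 ≤ h < 25 (highest frequency 29).
d₁ = 29 − 20 = 9, d₂ = 29 − 23 = 6
Mode ≈ 20 + (9/(9+6)) × 5 = 20 + 3.0000 = 23.0000

23.0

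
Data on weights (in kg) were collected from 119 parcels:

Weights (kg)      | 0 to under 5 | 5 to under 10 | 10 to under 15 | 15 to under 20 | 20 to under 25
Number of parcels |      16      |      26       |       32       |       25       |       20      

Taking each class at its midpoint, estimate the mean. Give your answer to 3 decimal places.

Midpoints: 2.5, 7.5, 12.5, 17.5, 22.5
Σfm = 16×2.5 + 26×7.5 + 32×12.5 + 25×17.5 + 20×22.5 = 1522.5
n = Σf = 119
Mean = 1522.5 / 119 = 12.7941

12.794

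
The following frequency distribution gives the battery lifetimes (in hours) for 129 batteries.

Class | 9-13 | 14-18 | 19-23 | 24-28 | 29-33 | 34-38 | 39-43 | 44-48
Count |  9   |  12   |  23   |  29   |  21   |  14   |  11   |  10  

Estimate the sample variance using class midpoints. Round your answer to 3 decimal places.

91.824

Midpoints: 11, 16, 21, 26, 31, 36, 41, 46
n = 129, Σfm = 3594, mean = 27.8605
Σfm² = 111884
Σf(m − x̄)² = Σfm² − (Σfm)²/n = 111884 − 3594²/129 = 11753.4884
Sample variance = 11753.4884 / 128 = 91.8241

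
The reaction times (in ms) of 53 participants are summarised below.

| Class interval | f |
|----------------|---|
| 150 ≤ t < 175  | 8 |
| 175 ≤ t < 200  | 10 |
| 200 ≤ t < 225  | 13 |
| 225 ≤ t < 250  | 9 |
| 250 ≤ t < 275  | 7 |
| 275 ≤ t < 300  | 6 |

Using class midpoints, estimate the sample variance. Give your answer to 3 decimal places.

Midpoints: 162.5, 187.5, 212.5, 237.5, 262.5, 287.5
n = 53, Σfm = 11637.5, mean = 219.5755
Σfm² = 2635781.25
Σf(m − x̄)² = Σfm² − (Σfm)²/n = 2635781.25 − 11637.5²/53 = 80471.6981
Sample variance = 80471.6981 / 52 = 1547.5327

1547.533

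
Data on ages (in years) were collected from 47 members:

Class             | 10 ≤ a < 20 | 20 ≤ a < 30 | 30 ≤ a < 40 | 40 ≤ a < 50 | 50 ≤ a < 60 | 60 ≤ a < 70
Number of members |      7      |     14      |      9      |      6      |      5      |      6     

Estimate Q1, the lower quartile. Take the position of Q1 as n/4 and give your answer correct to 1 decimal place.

23.4

Cumulative frequencies: 7, 21, 30, 36, 41, 47
n = 47; position = n/4 = 11.75.
This falls in the class 20 ≤ a < 30: L = 20, F = 7, f = 14, h = 10.
Lower quartile ≈ 20 + ((11.75 − 7) / 14) × 10 = 23.3929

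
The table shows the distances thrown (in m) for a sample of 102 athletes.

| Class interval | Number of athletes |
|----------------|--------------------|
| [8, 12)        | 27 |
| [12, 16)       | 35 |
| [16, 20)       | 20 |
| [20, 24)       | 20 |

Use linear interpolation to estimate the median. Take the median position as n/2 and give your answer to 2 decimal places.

14.74

Cumulative frequencies: 27, 62, 82, 102
n = 102; position = n/2 = 51.
This falls in the class [12, 16): L = 12, F = 27, f = 35, h = 4.
Median ≈ 12 + ((51 − 27) / 35) × 4 = 14.7429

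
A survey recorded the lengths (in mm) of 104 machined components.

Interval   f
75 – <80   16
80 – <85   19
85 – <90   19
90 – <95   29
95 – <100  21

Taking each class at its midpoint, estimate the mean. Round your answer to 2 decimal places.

88.46

Midpoints: 77.5, 82.5, 87.5, 92.5, 97.5
Σfm = 16×77.5 + 19×82.5 + 19×87.5 + 29×92.5 + 21×97.5 = 9200
n = Σf = 104
Mean = 9200 / 104 = 88.4615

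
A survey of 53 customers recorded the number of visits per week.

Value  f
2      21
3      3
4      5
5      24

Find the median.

4

Cumulative frequencies: 21, 24, 29, 53
n = 53, so the median is the value in position (n+1)/2 = 27.
Position 27 falls at value 4.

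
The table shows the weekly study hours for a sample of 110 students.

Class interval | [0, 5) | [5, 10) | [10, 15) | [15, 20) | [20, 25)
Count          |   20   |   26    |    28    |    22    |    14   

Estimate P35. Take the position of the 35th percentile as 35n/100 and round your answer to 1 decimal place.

8.6

Cumulative frequencies: 20, 46, 74, 96, 110
n = 110; position = 35n/100 = 38.5.
This falls in the class [5, 10): L = 5, F = 20, f = 26, h = 5.
35th percentile ≈ 5 + ((38.5 − 20) / 26) × 5 = 8.5577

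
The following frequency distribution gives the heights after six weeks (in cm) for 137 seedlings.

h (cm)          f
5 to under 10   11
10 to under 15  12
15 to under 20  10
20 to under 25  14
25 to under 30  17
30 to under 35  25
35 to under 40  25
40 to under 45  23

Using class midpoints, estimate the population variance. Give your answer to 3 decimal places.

Midpoints: 7.5, 12.5, 17.5, 22.5, 27.5, 32.5, 37.5, 42.5
n = 137, Σfm = 3917.5, mean = 28.5949
Σfm² = 128606.25
Σf(m − x̄)² = Σfm² − (Σfm)²/n = 128606.25 − 3917.5²/137 = 16585.7664
Population variance = 16585.7664 / 137 = 121.0640

121.064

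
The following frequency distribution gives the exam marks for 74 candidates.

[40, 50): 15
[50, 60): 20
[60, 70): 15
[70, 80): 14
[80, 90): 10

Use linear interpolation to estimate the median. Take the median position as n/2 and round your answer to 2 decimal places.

Cumulative frequencies: 15, 35, 50, 64, 74
n = 74; position = n/2 = 37.
This falls in the class [60, 70): L = 60, F = 35, f = 15, h = 10.
Median ≈ 60 + ((37 − 35) / 15) × 10 = 61.3333

61.33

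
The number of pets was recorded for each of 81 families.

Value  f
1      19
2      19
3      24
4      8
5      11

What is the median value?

3

Cumulative frequencies: 19, 38, 62, 70, 81
n = 81, so the median is the value in position (n+1)/2 = 41.
Position 41 falls at value 3.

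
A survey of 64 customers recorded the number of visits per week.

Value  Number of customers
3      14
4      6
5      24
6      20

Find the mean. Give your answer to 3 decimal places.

Values: 3, 4, 5, 6
Σfx = 14×3 + 6×4 + 24×5 + 20×6 = 306
n = Σf = 64
Mean = 306 / 64 = 4.7812

4.781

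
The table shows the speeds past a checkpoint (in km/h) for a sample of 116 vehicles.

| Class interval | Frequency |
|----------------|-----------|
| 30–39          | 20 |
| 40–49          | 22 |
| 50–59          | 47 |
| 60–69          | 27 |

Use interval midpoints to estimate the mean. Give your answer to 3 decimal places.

51.483

Midpoints: 34.5, 44.5, 54.5, 64.5
Σfm = 20×34.5 + 22×44.5 + 47×54.5 + 27×64.5 = 5972
n = Σf = 116
Mean = 5972 / 116 = 51.4828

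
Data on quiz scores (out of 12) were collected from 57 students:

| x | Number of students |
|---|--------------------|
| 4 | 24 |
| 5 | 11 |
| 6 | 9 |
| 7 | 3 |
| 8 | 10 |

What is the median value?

5

Cumulative frequencies: 24, 35, 44, 47, 57
n = 57, so the median is the value in position (n+1)/2 = 29.
Position 29 falls at value 5.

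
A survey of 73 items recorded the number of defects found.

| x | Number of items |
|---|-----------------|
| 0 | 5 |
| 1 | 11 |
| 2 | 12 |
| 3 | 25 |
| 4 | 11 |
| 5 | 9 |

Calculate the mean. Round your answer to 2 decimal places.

Values: 0, 1, 2, 3, 4, 5
Σfx = 5×0 + 11×1 + 12×2 + 25×3 + 11×4 + 9×5 = 199
n = Σf = 73
Mean = 199 / 73 = 2.7260

2.73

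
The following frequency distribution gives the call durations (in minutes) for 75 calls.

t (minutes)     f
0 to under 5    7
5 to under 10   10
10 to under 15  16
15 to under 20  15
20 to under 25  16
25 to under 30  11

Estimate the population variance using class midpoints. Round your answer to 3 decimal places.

Midpoints: 2.5, 7.5, 12.5, 17.5, 22.5, 27.5
n = 75, Σfm = 1217.5, mean = 16.2333
Σfm² = 24118.75
Σf(m − x̄)² = Σfm² − (Σfm)²/n = 24118.75 − 1217.5²/75 = 4354.6667
Population variance = 4354.6667 / 75 = 58.0622

58.062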